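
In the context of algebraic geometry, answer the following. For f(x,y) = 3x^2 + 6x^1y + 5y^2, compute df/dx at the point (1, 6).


df/dx = 2*3*x^1 + 1*6*x^0*y
At (1,6): 2*3*1^1 + 1*6*1^0*6
= 6 + 36
= 42

42


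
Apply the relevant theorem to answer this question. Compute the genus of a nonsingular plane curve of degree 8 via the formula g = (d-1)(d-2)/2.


Using the genus formula for smooth plane curves:
g = (d-1)(d-2)/2
g = (8-1)(8-2)/2
g = 7*6/2
g = 42/2 = 21

21


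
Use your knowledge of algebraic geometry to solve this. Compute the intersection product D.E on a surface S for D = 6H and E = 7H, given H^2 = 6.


Using bilinearity of the intersection pairing on a surface S:
(aH).(bH) = ab * (H.H)
We have H^2 = 6.
D.E = (6H).(7H) = 6*7*6
= 42*6
= 252

252


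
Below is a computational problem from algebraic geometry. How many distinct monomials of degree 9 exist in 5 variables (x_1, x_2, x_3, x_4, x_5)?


The number of degree-9 monomials in 5 variables is C(d+n-1, n-1).
= C(9+5-1, 5-1) = C(13, 4)
= 715

715


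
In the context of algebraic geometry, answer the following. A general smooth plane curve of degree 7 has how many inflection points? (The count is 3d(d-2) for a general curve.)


For a general smooth plane curve C of degree d, the inflection points are
the intersection of C with its Hessian curve, which has degree 3(d-2).
By Bezout, the total intersection number is d * 3(d-2) = 7 * 15 = 105.
For a general curve every flex is ordinary, so each contributes
multiplicity 1 to C·Hess(C), and the number of distinct inflection
points is 3d(d-2).
Inflection points = 3*7*(7-2) = 3*7*5 = 105

105


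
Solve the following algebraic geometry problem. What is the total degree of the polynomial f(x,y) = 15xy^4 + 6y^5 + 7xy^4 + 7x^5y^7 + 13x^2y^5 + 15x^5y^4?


Examine each term for its total degree (sum of exponents).
  Term '15xy^4' has total degree 1+4 = 5.
  Term '6y^5' has total degree 0+5 = 5.
  Term '7xy^4' has total degree 1+4 = 5.
  Term '7x^5y^7' has total degree 5+7 = 12.
  Term '13x^2y^5' has total degree 2+5 = 7.
  Term '15x^5y^4' has total degree 5+4 = 9.
The maximum total degree among all terms is 12.

12


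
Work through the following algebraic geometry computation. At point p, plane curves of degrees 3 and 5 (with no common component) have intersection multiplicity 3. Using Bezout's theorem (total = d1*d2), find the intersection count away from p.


By Bezout's theorem, the total intersection number is d1 * d2.
Total = 3 * 5 = 15
Intersection multiplicity at p = 3
Remaining intersections = 15 - 3 = 12

12


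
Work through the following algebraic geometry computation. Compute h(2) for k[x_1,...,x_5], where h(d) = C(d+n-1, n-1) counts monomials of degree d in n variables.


The Hilbert function for the polynomial ring in 5 variables is:
h(d) = C(d+n-1, n-1)
h(2) = C(2+5-1, 5-1) = C(6, 4)
= 6! / (4! * 2!)
= 15

15


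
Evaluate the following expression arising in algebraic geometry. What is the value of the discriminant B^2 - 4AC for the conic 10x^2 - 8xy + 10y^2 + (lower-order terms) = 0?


The discriminant of a conic Ax^2 + Bxy + Cy^2 + ... = 0 is B^2 - 4AC.
B^2 = (-8)^2 = 64
4AC = 4*10*10 = 400
Discriminant = 64 - 400 = -336

-336


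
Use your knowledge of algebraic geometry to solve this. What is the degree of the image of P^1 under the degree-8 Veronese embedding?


The Veronese variety v_8(P^1) has degree d^r.
d^r = 8^1 = 8

8


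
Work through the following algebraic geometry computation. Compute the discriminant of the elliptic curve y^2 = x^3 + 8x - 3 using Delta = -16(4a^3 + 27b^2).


Compute each component:
4a^3 = 4*8^3 = 4*512 = 2048
27b^2 = 27*(-3)^2 = 27*9 = 243
4a^3 + 27b^2 = 2048 + 243 = 2291
Delta = -16*2291 = -36656

-36656


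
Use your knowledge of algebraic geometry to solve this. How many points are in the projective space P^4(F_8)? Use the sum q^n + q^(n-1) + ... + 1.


P^4(F_8) has (q^(n+1) - 1)/(q - 1) points.
= 8^4 + 8^3 + 8^2 + 8^1 + 8^0
= 4096 + 512 + 64 + 8 + 1
= 4681

4681


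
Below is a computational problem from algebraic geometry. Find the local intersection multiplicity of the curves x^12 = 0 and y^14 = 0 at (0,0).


The intersection multiplicity of V(x^a) and V(y^b) at the origin is:
I(O; V(x^12), V(y^14)) = dim_k(k[x,y]/(x^12, y^14))
A basis for k[x,y]/(x^12, y^14) is the set of monomials x^i * y^j
where 0 <= i < 12 and 0 <= j < 14.
The number of such monomials is 12 * 14 = 168

168


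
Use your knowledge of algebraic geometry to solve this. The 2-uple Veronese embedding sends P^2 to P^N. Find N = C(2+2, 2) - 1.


The Veronese embedding v_d: P^n -> P^N maps each point to all
degree-d monomials in n+1 homogeneous coordinates.
N = C(n+d, d) - 1
N = C(2+2, 2) - 1
N = C(4, 2) - 1
C(4, 2) = 6
N = 6 - 1 = 5

5


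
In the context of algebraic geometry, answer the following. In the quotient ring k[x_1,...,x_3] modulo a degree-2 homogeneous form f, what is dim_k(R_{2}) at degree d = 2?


For R = k[x_1,...,x_n]/(f) with f homogeneous of degree e:
The Hilbert series is (1 - t^e)/(1 - t)^n.
So h(d) = C(d+n-1, n-1) - C(d-e+n-1, n-1) for d >= e.
With n=3, e=2, d=2:
C(2+3-1, 3-1) = C(4, 2) = 6
C(2-2+3-1, 3-1) = C(2, 2) = 1
h(2) = 6 - 1 = 5

5


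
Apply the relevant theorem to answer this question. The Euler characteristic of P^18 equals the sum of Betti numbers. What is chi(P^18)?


The complex projective space P^18 has one cell in each even real dimension 0, 2, ..., 36.
The cohomology groups are H^{2k}(P^18) = Z for k = 0,...,18, and 0 otherwise.
Euler characteristic = sum of Betti numbers = 1 per even-dimensional cohomology group.
chi(P^18) = 18 + 1 = 19

19


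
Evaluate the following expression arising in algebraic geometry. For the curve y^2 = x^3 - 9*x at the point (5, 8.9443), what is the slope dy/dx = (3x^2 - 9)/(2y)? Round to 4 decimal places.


Using implicit differentiation of y^2 = x^3 - 9*x:
2y * dy/dx = 3x^2 - 9
dy/dx = (3x^2 - 9)/(2y)
Numerator: 3*5^2 - 9 = 66
Denominator: 2*8.9443 = 17.8886
dy/dx = 66/17.8886 = 3.6895

3.6895


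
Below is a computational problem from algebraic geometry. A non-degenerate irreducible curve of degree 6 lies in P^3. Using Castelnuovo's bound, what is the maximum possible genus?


Castelnuovo's bound: write d - 1 = m(r-1) + epsilon with 0 <= epsilon < r-1.
d - 1 = 6 - 1 = 5
r - 1 = 3 - 1 = 2
5 = 2*2 + 1, so m = 2, epsilon = 1
pi(d, r) = m(m-1)(r-1)/2 + m*epsilon
= 2*1*2/2 + 2*1
= 4/2 + 2
= 2 + 2 = 4

4


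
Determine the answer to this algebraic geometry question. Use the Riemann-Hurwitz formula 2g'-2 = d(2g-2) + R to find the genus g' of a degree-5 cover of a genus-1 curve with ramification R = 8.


Riemann-Hurwitz formula: 2g' - 2 = d(2g - 2) + R
Given: d = 5, g = 1, R = 8
2g' - 2 = 5*(2*1 - 2) + 8
2g' - 2 = 5*0 + 8
2g' - 2 = 0 + 8 = 8
2g' = 10
g' = 5

5


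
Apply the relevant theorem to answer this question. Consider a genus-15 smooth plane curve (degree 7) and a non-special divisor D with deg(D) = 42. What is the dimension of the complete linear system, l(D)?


First, compute the genus of a smooth plane curve of degree 7:
g = (d-1)(d-2)/2 = (7-1)(7-2)/2 = 15
For a non-special divisor D (i.e., h^1(D) = 0), Riemann-Roch gives:
l(D) = deg(D) - g + 1
Since deg(D) = 42 >= 2g - 1 = 29, D is non-special.
l(D) = 42 - 15 + 1 = 28

28


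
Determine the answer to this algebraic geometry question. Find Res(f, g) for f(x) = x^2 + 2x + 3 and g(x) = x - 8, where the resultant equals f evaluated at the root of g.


For Res(f, x - c), we evaluate f at x = c.
f(8) = 8^2 + 2*8 + 3
= 64 + 16 + 3
= 80 + 3 = 83
Res(f, g) = 83

83


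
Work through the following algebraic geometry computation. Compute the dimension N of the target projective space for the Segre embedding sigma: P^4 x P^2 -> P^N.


The Segre embedding maps P^m x P^n into P^N via
all products of coordinates from each factor.
N = (m+1)(n+1) - 1
N = (4+1)(2+1) - 1
N = 5*3 - 1
N = 15 - 1 = 14

14


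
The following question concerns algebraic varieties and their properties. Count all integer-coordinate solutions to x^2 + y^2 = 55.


Systematically check integer values of x where x^2 <= 55.
For each valid x, check if 55 - x^2 is a perfect square.
Total integer solutions found: 0

0


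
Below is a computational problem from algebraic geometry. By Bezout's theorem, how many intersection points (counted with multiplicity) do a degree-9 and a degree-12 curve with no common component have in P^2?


Bezout's theorem states the intersection count equals the product of degrees.
Intersection count = 9 * 12 = 108

108


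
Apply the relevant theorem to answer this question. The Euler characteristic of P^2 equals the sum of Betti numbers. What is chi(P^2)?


The complex projective space P^2 has one cell in each even real dimension 0, 2, ..., 4.
The cohomology groups are H^{2k}(P^2) = Z for k = 0,...,2, and 0 otherwise.
Euler characteristic = sum of Betti numbers = 1 per even-dimensional cohomology group.
chi(P^2) = 2 + 1 = 3

3


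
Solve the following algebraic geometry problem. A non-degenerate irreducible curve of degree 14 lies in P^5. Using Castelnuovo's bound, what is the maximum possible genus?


Castelnuovo's bound: write d - 1 = m(r-1) + epsilon with 0 <= epsilon < r-1.
d - 1 = 14 - 1 = 13
r - 1 = 5 - 1 = 4
13 = 3*4 + 1, so m = 3, epsilon = 1
pi(d, r) = m(m-1)(r-1)/2 + m*epsilon
= 3*2*4/2 + 3*1
= 24/2 + 3
= 12 + 3 = 15

15


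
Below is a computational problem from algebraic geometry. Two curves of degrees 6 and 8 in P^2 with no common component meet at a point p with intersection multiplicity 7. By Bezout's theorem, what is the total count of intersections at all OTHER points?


By Bezout's theorem, the total intersection number is d1 * d2.
Total = 6 * 8 = 48
Intersection multiplicity at p = 7
Remaining intersections = 48 - 7 = 41

41


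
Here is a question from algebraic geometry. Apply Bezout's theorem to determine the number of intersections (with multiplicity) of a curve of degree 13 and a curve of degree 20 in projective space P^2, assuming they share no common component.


Bezout's theorem states the intersection count equals the product of degrees.
Intersection count = 13 * 20 = 260

260


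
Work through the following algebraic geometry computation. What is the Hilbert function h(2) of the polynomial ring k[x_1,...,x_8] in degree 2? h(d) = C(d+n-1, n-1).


The Hilbert function for the polynomial ring in 8 variables is:
h(d) = C(d+n-1, n-1)
h(2) = C(2+8-1, 8-1) = C(9, 7)
= 9! / (7! * 2!)
= 36

36


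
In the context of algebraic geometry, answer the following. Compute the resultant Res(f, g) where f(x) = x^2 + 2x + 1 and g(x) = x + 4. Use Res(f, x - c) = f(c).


For Res(f, x - c), we evaluate f at x = c.
f(-4) = (-4)^2 + 2*(-4) + 1
= 16 - 8 + 1
= 8 + 1 = 9
Res(f, g) = 9

9


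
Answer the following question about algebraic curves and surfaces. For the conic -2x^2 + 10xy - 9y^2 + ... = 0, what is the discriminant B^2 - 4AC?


The discriminant of a conic Ax^2 + Bxy + Cy^2 + ... = 0 is B^2 - 4AC.
B^2 = 10^2 = 100
4AC = 4*(-2)*(-9) = 72
Discriminant = 100 - 72 = 28

28


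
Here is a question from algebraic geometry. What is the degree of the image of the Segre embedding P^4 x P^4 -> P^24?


The degree of the Segre variety P^4 x P^4 is C(m+n, m).
= C(8, 4)
= 70

70


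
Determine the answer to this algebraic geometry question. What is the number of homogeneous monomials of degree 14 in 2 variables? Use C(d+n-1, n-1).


The number of degree-14 monomials in 2 variables is C(d+n-1, n-1).
= C(14+2-1, 2-1) = C(15, 1)
= 15

15


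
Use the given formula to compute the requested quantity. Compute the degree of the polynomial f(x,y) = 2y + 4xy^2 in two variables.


Examine each term for its total degree (sum of exponents).
  Term '2y' has total degree 0+1 = 1.
  Term '4xy^2' has total degree 1+2 = 3.
The maximum total degree among all terms is 3.

3


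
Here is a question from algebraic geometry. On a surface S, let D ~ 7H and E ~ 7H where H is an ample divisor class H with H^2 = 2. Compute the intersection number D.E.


Using bilinearity of the intersection pairing on a surface S:
(aH).(bH) = ab * (H.H)
We have H^2 = 2.
D.E = (7H).(7H) = 7*7*2
= 49*2
= 98

98


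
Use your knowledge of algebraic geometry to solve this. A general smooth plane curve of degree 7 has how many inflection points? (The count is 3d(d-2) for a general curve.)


For a general smooth plane curve C of degree d, the inflection points are
the intersection of C with its Hessian curve, which has degree 3(d-2).
By Bezout, the total intersection number is d * 3(d-2) = 7 * 15 = 105.
For a general curve every flex is ordinary, so each contributes
multiplicity 1 to C·Hess(C), and the number of distinct inflection
points is 3d(d-2).
Inflection points = 3*7*(7-2) = 3*7*5 = 105

105


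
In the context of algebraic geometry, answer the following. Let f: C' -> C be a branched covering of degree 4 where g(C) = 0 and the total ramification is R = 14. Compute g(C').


Riemann-Hurwitz formula: 2g' - 2 = d(2g - 2) + R
Given: d = 4, g = 0, R = 14
2g' - 2 = 4*(2*0 - 2) + 14
2g' - 2 = 4*(-2) + 14
2g' - 2 = -8 + 14 = 6
2g' = 8
g' = 4

4


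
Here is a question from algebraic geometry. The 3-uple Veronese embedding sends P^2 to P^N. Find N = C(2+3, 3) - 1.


The Veronese embedding v_d: P^n -> P^N maps each point to all
degree-d monomials in n+1 homogeneous coordinates.
N = C(n+d, d) - 1
N = C(2+3, 3) - 1
N = C(5, 3) - 1
C(5, 3) = 10
N = 10 - 1 = 9

9


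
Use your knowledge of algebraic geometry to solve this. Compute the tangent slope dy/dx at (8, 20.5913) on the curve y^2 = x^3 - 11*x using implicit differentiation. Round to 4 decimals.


Using implicit differentiation of y^2 = x^3 - 11*x:
2y * dy/dx = 3x^2 - 11
dy/dx = (3x^2 - 11)/(2y)
Numerator: 3*8^2 - 11 = 181
Denominator: 2*20.5913 = 41.1826
dy/dx = 181/41.1826 = 4.3951

4.3951


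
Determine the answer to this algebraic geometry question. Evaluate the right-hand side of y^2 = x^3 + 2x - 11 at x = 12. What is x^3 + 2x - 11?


Compute x^3 + 2x - 11 at x = 12:
x^3 = 12^3 = 1728
2*x = 2*12 = 24
Sum: 1728 + 24 - 11 = 1741

1741


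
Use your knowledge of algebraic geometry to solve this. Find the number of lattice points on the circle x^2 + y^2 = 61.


Systematically check integer values of x where x^2 <= 61.
For each valid x, check if 61 - x^2 is a perfect square.
x=5: 61 - 25 = 36, sqrt = 6 (valid)
x=6: 61 - 36 = 25, sqrt = 5 (valid)
Total integer solutions found: 8

8


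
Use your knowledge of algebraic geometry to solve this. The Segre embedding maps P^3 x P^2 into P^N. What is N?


The Segre embedding maps P^m x P^n into P^N via
all products of coordinates from each factor.
N = (m+1)(n+1) - 1
N = (3+1)(2+1) - 1
N = 4*3 - 1
N = 12 - 1 = 11

11


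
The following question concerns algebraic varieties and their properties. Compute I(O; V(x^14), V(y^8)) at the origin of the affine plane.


The intersection multiplicity of V(x^a) and V(y^b) at the origin is:
I(O; V(x^14), V(y^8)) = dim_k(k[x,y]/(x^14, y^8))
A basis for k[x,y]/(x^14, y^8) is the set of monomials x^i * y^j
where 0 <= i < 14 and 0 <= j < 8.
The number of such monomials is 14 * 8 = 112

112


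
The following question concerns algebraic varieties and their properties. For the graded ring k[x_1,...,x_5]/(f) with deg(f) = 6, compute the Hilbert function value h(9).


For R = k[x_1,...,x_n]/(f) with f homogeneous of degree e:
The Hilbert series is (1 - t^e)/(1 - t)^n.
So h(d) = C(d+n-1, n-1) - C(d-e+n-1, n-1) for d >= e.
With n=5, e=6, d=9:
C(9+5-1, 5-1) = C(13, 4) = 715
C(9-6+5-1, 5-1) = C(7, 4) = 35
h(9) = 715 - 35 = 680

680


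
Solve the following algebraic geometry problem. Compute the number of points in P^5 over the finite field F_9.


P^5(F_9) has (q^(n+1) - 1)/(q - 1) points.
= 9^5 + 9^4 + 9^3 + 9^2 + 9^1 + 9^0
= 59049 + 6561 + 729 + 81 + 9 + 1
= 66430

66430


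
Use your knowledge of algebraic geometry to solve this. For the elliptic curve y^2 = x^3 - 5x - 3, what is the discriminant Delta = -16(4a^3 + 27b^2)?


Compute each component:
4a^3 = 4*(-5)^3 = 4*(-125) = -500
27b^2 = 27*(-3)^2 = 27*9 = 243
4a^3 + 27b^2 = -500 + 243 = -257
Delta = -16*(-257) = 4112

4112


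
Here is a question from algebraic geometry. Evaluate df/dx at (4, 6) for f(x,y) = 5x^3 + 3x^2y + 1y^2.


df/dx = 3*5*x^2 + 2*3*x^1*y
At (4,6): 3*5*4^2 + 2*3*4^1*6
= 240 + 144
= 384

384


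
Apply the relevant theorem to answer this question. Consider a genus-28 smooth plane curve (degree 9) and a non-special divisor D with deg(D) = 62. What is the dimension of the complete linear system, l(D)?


First, compute the genus of a smooth plane curve of degree 9:
g = (d-1)(d-2)/2 = (9-1)(9-2)/2 = 28
For a non-special divisor D (i.e., h^1(D) = 0), Riemann-Roch gives:
l(D) = deg(D) - g + 1
Since deg(D) = 62 >= 2g - 1 = 55, D is non-special.
l(D) = 62 - 28 + 1 = 35

35


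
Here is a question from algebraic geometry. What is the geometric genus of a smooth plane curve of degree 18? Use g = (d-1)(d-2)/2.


Using the genus formula for smooth plane curves:
g = (d-1)(d-2)/2
g = (18-1)(18-2)/2
g = 17*16/2
g = 272/2 = 136

136


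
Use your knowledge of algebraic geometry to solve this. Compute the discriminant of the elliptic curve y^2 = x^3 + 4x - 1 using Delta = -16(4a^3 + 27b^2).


Compute each component:
4a^3 = 4*4^3 = 4*64 = 256
27b^2 = 27*(-1)^2 = 27*1 = 27
4a^3 + 27b^2 = 256 + 27 = 283
Delta = -16*283 = -4528

-4528


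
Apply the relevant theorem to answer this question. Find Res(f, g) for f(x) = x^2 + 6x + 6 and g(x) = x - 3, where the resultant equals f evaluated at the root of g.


For Res(f, x - c), we evaluate f at x = c.
f(3) = 3^2 + 6*3 + 6
= 9 + 18 + 6
= 27 + 6 = 33
Res(f, g) = 33

33


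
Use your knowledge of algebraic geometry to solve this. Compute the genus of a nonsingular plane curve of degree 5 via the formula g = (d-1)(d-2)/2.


Using the genus formula for smooth plane curves:
g = (d-1)(d-2)/2
g = (5-1)(5-2)/2
g = 4*3/2
g = 12/2 = 6

6


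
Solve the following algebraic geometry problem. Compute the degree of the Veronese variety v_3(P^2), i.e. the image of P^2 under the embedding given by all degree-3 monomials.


The Veronese variety v_3(P^2) has degree d^r.
d^r = 3^2 = 9

9


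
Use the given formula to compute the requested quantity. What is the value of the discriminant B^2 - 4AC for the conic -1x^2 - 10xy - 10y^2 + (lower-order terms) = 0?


The discriminant of a conic Ax^2 + Bxy + Cy^2 + ... = 0 is B^2 - 4AC.
B^2 = (-10)^2 = 100
4AC = 4*(-1)*(-10) = 40
Discriminant = 100 - 40 = 60

60


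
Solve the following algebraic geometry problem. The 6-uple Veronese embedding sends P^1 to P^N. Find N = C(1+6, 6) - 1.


The Veronese embedding v_d: P^n -> P^N maps each point to all
degree-d monomials in n+1 homogeneous coordinates.
N = C(n+d, d) - 1
N = C(1+6, 6) - 1
N = C(7, 6) - 1
C(7, 6) = 7
N = 7 - 1 = 6

6


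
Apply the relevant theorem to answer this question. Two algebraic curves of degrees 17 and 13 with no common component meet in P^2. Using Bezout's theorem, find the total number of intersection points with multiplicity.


Bezout's theorem states the intersection count equals the product of degrees.
Intersection count = 17 * 13 = 221

221


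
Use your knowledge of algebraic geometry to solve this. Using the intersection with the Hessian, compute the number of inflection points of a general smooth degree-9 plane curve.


For a general smooth plane curve C of degree d, the inflection points are
the intersection of C with its Hessian curve, which has degree 3(d-2).
By Bezout, the total intersection number is d * 3(d-2) = 9 * 21 = 189.
For a general curve every flex is ordinary, so each contributes
multiplicity 1 to C·Hess(C), and the number of distinct inflection
points is 3d(d-2).
Inflection points = 3*9*(9-2) = 3*9*7 = 189

189


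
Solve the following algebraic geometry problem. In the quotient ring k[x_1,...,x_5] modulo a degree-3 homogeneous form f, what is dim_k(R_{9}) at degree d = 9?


For R = k[x_1,...,x_n]/(f) with f homogeneous of degree e:
The Hilbert series is (1 - t^e)/(1 - t)^n.
So h(d) = C(d+n-1, n-1) - C(d-e+n-1, n-1) for d >= e.
With n=5, e=3, d=9:
C(9+5-1, 5-1) = C(13, 4) = 715
C(9-3+5-1, 5-1) = C(10, 4) = 210
h(9) = 715 - 210 = 505

505


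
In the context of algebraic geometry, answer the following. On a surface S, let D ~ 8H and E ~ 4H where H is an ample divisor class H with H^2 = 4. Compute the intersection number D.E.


Using bilinearity of the intersection pairing on a surface S:
(aH).(bH) = ab * (H.H)
We have H^2 = 4.
D.E = (8H).(4H) = 8*4*4
= 32*4
= 128

128


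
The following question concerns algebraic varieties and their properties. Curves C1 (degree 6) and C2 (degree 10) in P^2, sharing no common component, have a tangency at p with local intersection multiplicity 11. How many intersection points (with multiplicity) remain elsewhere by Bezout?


By Bezout's theorem, the total intersection number is d1 * d2.
Total = 6 * 10 = 60
Intersection multiplicity at p = 11
Remaining intersections = 60 - 11 = 49

49


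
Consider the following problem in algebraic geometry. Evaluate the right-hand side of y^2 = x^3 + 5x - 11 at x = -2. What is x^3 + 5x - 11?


Compute x^3 + 5x - 11 at x = -2:
x^3 = (-2)^3 = -8
5*x = 5*(-2) = -10
Sum: -8 - 10 - 11 = -29

-29


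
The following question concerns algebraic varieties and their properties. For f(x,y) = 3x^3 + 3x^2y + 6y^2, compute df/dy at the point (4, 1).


df/dy = 3*x^2 + 2*6*y^1
At (4,1): 3*4^2 + 2*6*1^1
= 48 + 12
= 60

60


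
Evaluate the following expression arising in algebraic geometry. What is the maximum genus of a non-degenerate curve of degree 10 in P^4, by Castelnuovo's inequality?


Castelnuovo's bound: write d - 1 = m(r-1) + epsilon with 0 <= epsilon < r-1.
d - 1 = 10 - 1 = 9
r - 1 = 4 - 1 = 3
9 = 3*3 + 0, so m = 3, epsilon = 0
pi(d, r) = m(m-1)(r-1)/2 + m*epsilon
= 3*2*3/2 + 3*0
= 18/2 + 0
= 9 + 0 = 9

9


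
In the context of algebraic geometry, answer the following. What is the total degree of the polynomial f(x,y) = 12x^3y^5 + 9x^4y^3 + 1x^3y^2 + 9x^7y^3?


Examine each term for its total degree (sum of exponents).
  Term '12x^3y^5' has total degree 3+5 = 8.
  Term '9x^4y^3' has total degree 4+3 = 7.
  Term '1x^3y^2' has total degree 3+2 = 5.
  Term '9x^7y^3' has total degree 7+3 = 10.
The maximum total degree among all terms is 10.

10


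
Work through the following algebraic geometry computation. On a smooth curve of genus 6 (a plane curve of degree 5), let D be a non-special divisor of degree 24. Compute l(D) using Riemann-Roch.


First, compute the genus of a smooth plane curve of degree 5:
g = (d-1)(d-2)/2 = (5-1)(5-2)/2 = 6
For a non-special divisor D (i.e., h^1(D) = 0), Riemann-Roch gives:
l(D) = deg(D) - g + 1
Since deg(D) = 24 >= 2g - 1 = 11, D is non-special.
l(D) = 24 - 6 + 1 = 19

19


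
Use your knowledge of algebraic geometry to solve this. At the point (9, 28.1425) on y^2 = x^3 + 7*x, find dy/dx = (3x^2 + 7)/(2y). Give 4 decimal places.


Using implicit differentiation of y^2 = x^3 + 7*x:
2y * dy/dx = 3x^2 + 7
dy/dx = (3x^2 + 7)/(2y)
Numerator: 3*9^2 + 7 = 250
Denominator: 2*28.1425 = 56.285
dy/dx = 250/56.285 = 4.4417

4.4417


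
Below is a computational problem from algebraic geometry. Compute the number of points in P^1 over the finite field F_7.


P^1(F_7) has (q^(n+1) - 1)/(q - 1) points.
= 7^1 + 7^0
= 7 + 1
= 8

8


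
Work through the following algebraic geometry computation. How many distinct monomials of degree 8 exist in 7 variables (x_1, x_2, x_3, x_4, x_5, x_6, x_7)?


The number of degree-8 monomials in 7 variables is C(d+n-1, n-1).
= C(8+7-1, 7-1) = C(14, 6)
= 3003

3003


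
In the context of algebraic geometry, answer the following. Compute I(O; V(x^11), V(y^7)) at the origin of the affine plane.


The intersection multiplicity of V(x^a) and V(y^b) at the origin is:
I(O; V(x^11), V(y^7)) = dim_k(k[x,y]/(x^11, y^7))
A basis for k[x,y]/(x^11, y^7) is the set of monomials x^i * y^j
where 0 <= i < 11 and 0 <= j < 7.
The number of such monomials is 11 * 7 = 77

77


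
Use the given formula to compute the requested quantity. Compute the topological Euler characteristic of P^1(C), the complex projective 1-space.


The complex projective space P^1 has one cell in each even real dimension 0, 2, ..., 2.
The cohomology groups are H^{2k}(P^1) = Z for k = 0,...,1, and 0 otherwise.
Euler characteristic = sum of Betti numbers = 1 per even-dimensional cohomology group.
chi(P^1) = 1 + 1 = 2

2


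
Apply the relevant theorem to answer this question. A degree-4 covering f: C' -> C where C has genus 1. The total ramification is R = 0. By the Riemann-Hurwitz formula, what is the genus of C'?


Riemann-Hurwitz formula: 2g' - 2 = d(2g - 2) + R
Given: d = 4, g = 1, R = 0
2g' - 2 = 4*(2*1 - 2) + 0
2g' - 2 = 4*0 + 0
2g' - 2 = 0 + 0 = 0
2g' = 2
g' = 1

1


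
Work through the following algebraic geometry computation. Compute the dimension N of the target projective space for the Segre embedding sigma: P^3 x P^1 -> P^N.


The Segre embedding maps P^m x P^n into P^N via
all products of coordinates from each factor.
N = (m+1)(n+1) - 1
N = (3+1)(1+1) - 1
N = 4*2 - 1
N = 8 - 1 = 7

7


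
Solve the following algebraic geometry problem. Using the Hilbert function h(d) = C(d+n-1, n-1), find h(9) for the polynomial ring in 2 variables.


The Hilbert function for the polynomial ring in 2 variables is:
h(d) = C(d+n-1, n-1)
h(9) = C(9+2-1, 2-1) = C(10, 1)
= 10! / (1! * 9!)
= 10

10


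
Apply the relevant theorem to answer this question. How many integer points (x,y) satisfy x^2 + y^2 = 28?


Systematically check integer values of x where x^2 <= 28.
For each valid x, check if 28 - x^2 is a perfect square.
Total integer solutions found: 0

0


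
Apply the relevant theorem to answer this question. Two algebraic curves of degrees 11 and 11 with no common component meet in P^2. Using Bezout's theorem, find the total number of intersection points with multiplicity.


Bezout's theorem states the intersection count equals the product of degrees.
Intersection count = 11 * 11 = 121

121


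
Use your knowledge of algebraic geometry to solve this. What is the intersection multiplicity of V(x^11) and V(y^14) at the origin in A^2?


The intersection multiplicity of V(x^a) and V(y^b) at the origin is:
I(O; V(x^11), V(y^14)) = dim_k(k[x,y]/(x^11, y^14))
A basis for k[x,y]/(x^11, y^14) is the set of monomials x^i * y^j
where 0 <= i < 11 and 0 <= j < 14.
The number of such monomials is 11 * 14 = 154

154


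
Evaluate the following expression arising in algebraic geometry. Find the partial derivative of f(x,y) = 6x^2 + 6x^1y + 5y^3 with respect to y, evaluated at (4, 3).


df/dy = 6*x^1 + 3*5*y^2
At (4,3): 6*4^1 + 3*5*3^2
= 24 + 135
= 159

159


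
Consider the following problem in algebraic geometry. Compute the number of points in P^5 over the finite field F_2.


P^5(F_2) has (q^(n+1) - 1)/(q - 1) points.
= 2^5 + 2^4 + 2^3 + 2^2 + 2^1 + 2^0
= 32 + 16 + 8 + 4 + 2 + 1
= 63

63


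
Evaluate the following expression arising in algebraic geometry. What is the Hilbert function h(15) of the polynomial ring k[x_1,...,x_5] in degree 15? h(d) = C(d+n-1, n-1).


The Hilbert function for the polynomial ring in 5 variables is:
h(d) = C(d+n-1, n-1)
h(15) = C(15+5-1, 5-1) = C(19, 4)
= 19! / (4! * 15!)
= 3876

3876


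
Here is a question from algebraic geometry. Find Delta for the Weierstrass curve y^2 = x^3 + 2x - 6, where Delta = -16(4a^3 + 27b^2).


Compute each component:
4a^3 = 4*2^3 = 4*8 = 32
27b^2 = 27*(-6)^2 = 27*36 = 972
4a^3 + 27b^2 = 32 + 972 = 1004
Delta = -16*1004 = -16064

-16064


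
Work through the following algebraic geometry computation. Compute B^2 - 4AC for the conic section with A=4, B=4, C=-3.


The discriminant of a conic Ax^2 + Bxy + Cy^2 + ... = 0 is B^2 - 4AC.
B^2 = 4^2 = 16
4AC = 4*4*(-3) = -48
Discriminant = 16 + 48 = 64

64


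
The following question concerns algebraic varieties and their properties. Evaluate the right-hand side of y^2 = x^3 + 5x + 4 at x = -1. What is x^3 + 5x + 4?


Compute x^3 + 5x + 4 at x = -1:
x^3 = (-1)^3 = -1
5*x = 5*(-1) = -5
Sum: -1 - 5 + 4 = -2

-2


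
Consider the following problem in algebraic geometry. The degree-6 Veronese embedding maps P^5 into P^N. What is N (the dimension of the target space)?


The Veronese embedding v_d: P^n -> P^N maps each point to all
degree-d monomials in n+1 homogeneous coordinates.
N = C(n+d, d) - 1
N = C(5+6, 6) - 1
N = C(11, 6) - 1
C(11, 6) = 462
N = 462 - 1 = 461

461


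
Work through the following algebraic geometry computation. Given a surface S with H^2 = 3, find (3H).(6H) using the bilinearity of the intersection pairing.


Using bilinearity of the intersection pairing on a surface S:
(aH).(bH) = ab * (H.H)
We have H^2 = 3.
D.E = (3H).(6H) = 3*6*3
= 18*3
= 54

54


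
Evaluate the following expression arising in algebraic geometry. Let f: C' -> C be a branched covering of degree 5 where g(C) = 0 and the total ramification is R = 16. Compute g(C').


Riemann-Hurwitz formula: 2g' - 2 = d(2g - 2) + R
Given: d = 5, g = 0, R = 16
2g' - 2 = 5*(2*0 - 2) + 16
2g' - 2 = 5*(-2) + 16
2g' - 2 = -10 + 16 = 6
2g' = 8
g' = 4

4


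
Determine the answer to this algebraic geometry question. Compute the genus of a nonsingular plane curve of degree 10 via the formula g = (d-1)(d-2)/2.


Using the genus formula for smooth plane curves:
g = (d-1)(d-2)/2
g = (10-1)(10-2)/2
g = 9*8/2
g = 72/2 = 36

36


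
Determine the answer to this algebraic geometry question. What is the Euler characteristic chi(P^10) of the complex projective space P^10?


The complex projective space P^10 has one cell in each even real dimension 0, 2, ..., 20.
The cohomology groups are H^{2k}(P^10) = Z for k = 0,...,10, and 0 otherwise.
Euler characteristic = sum of Betti numbers = 1 per even-dimensional cohomology group.
chi(P^10) = 10 + 1 = 11

11


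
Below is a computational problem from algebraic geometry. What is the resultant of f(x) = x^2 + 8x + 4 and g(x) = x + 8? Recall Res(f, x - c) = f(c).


For Res(f, x - c), we evaluate f at x = c.
f(-8) = (-8)^2 + 8*(-8) + 4
= 64 - 64 + 4
= 0 + 4 = 4
Res(f, g) = 4

4


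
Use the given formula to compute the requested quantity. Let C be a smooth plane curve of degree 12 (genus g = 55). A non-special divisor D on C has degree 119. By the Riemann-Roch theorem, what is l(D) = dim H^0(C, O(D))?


First, compute the genus of a smooth plane curve of degree 12:
g = (d-1)(d-2)/2 = (12-1)(12-2)/2 = 55
For a non-special divisor D (i.e., h^1(D) = 0), Riemann-Roch gives:
l(D) = deg(D) - g + 1
Since deg(D) = 119 >= 2g - 1 = 109, D is non-special.
l(D) = 119 - 55 + 1 = 65

65


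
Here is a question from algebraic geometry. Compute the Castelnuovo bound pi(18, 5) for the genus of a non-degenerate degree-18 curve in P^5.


Castelnuovo's bound: write d - 1 = m(r-1) + epsilon with 0 <= epsilon < r-1.
d - 1 = 18 - 1 = 17
r - 1 = 5 - 1 = 4
17 = 4*4 + 1, so m = 4, epsilon = 1
pi(d, r) = m(m-1)(r-1)/2 + m*epsilon
= 4*3*4/2 + 4*1
= 48/2 + 4
= 24 + 4 = 28

28


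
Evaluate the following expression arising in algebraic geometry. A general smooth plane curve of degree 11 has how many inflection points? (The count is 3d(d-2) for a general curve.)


For a general smooth plane curve C of degree d, the inflection points are
the intersection of C with its Hessian curve, which has degree 3(d-2).
By Bezout, the total intersection number is d * 3(d-2) = 11 * 27 = 297.
For a general curve every flex is ordinary, so each contributes
multiplicity 1 to C·Hess(C), and the number of distinct inflection
points is 3d(d-2).
Inflection points = 3*11*(11-2) = 3*11*9 = 297

297


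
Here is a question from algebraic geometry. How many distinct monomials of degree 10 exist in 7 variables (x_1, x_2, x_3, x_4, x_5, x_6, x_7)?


The number of degree-10 monomials in 7 variables is C(d+n-1, n-1).
= C(10+7-1, 7-1) = C(16, 6)
= 8008

8008


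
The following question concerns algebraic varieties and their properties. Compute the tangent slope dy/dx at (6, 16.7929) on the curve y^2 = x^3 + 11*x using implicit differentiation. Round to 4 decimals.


Using implicit differentiation of y^2 = x^3 + 11*x:
2y * dy/dx = 3x^2 + 11
dy/dx = (3x^2 + 11)/(2y)
Numerator: 3*6^2 + 11 = 119
Denominator: 2*16.7929 = 33.5858
dy/dx = 119/33.5858 = 3.5432

3.5432


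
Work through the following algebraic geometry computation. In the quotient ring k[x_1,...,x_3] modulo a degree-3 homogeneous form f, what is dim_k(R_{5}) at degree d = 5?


For R = k[x_1,...,x_n]/(f) with f homogeneous of degree e:
The Hilbert series is (1 - t^e)/(1 - t)^n.
So h(d) = C(d+n-1, n-1) - C(d-e+n-1, n-1) for d >= e.
With n=3, e=3, d=5:
C(5+3-1, 3-1) = C(7, 2) = 21
C(5-3+3-1, 3-1) = C(4, 2) = 6
h(5) = 21 - 6 = 15

15


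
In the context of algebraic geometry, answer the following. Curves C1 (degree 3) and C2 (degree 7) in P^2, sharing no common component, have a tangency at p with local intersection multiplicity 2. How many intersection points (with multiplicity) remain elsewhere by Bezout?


By Bezout's theorem, the total intersection number is d1 * d2.
Total = 3 * 7 = 21
Intersection multiplicity at p = 2
Remaining intersections = 21 - 2 = 19

19


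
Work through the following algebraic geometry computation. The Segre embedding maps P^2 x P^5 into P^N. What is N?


The Segre embedding maps P^m x P^n into P^N via
all products of coordinates from each factor.
N = (m+1)(n+1) - 1
N = (2+1)(5+1) - 1
N = 3*6 - 1
N = 18 - 1 = 17

17


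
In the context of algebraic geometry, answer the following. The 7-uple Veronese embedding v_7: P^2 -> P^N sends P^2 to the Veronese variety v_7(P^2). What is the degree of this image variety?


The Veronese variety v_7(P^2) has degree d^r.
d^r = 7^2 = 49

49


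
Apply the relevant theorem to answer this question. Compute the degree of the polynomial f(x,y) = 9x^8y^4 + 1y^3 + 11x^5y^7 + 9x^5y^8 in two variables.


Examine each term for its total degree (sum of exponents).
  Term '9x^8y^4' has total degree 8+4 = 12.
  Term '1y^3' has total degree 0+3 = 3.
  Term '11x^5y^7' has total degree 5+7 = 12.
  Term '9x^5y^8' has total degree 5+8 = 13.
The maximum total degree among all terms is 13.

13


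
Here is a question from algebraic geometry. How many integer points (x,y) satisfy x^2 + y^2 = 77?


Systematically check integer values of x where x^2 <= 77.
For each valid x, check if 77 - x^2 is a perfect square.
Total integer solutions found: 0

0


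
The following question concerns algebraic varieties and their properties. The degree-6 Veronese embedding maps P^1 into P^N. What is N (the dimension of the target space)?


The Veronese embedding v_d: P^n -> P^N maps each point to all
degree-d monomials in n+1 homogeneous coordinates.
N = C(n+d, d) - 1
N = C(1+6, 6) - 1
N = C(7, 6) - 1
C(7, 6) = 7
N = 7 - 1 = 6

6


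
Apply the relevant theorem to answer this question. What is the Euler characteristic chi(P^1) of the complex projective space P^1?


The complex projective space P^1 has one cell in each even real dimension 0, 2, ..., 2.
The cohomology groups are H^{2k}(P^1) = Z for k = 0,...,1, and 0 otherwise.
Euler characteristic = sum of Betti numbers = 1 per even-dimensional cohomology group.
chi(P^1) = 1 + 1 = 2

2


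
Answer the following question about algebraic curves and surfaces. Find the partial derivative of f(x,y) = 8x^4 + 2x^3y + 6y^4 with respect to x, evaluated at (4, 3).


df/dx = 4*8*x^3 + 3*2*x^2*y
At (4,3): 4*8*4^3 + 3*2*4^2*3
= 2048 + 288
= 2336

2336


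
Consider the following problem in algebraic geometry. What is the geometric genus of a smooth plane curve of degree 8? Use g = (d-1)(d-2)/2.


Using the genus formula for smooth plane curves:
g = (d-1)(d-2)/2
g = (8-1)(8-2)/2
g = 7*6/2
g = 42/2 = 21

21


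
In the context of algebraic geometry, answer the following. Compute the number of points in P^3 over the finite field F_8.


P^3(F_8) has (q^(n+1) - 1)/(q - 1) points.
= 8^3 + 8^2 + 8^1 + 8^0
= 512 + 64 + 8 + 1
= 585

585


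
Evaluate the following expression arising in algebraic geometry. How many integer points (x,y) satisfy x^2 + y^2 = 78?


Systematically check integer values of x where x^2 <= 78.
For each valid x, check if 78 - x^2 is a perfect square.
Total integer solutions found: 0

0


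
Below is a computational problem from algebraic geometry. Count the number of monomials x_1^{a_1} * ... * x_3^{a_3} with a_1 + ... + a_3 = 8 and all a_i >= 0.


The number of degree-8 monomials in 3 variables is C(d+n-1, n-1).
= C(8+3-1, 3-1) = C(10, 2)
= 45

45


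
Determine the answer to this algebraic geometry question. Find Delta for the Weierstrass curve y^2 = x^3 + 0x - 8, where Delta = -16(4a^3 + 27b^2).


Compute each component:
4a^3 = 4*0^3 = 4*0 = 0
27b^2 = 27*(-8)^2 = 27*64 = 1728
4a^3 + 27b^2 = 0 + 1728 = 1728
Delta = -16*1728 = -27648

-27648


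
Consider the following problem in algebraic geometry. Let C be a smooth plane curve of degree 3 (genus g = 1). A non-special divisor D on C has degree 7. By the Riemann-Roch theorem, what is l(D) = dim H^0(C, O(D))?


First, compute the genus of a smooth plane curve of degree 3:
g = (d-1)(d-2)/2 = (3-1)(3-2)/2 = 1
For a non-special divisor D (i.e., h^1(D) = 0), Riemann-Roch gives:
l(D) = deg(D) - g + 1
Since deg(D) = 7 >= 2g - 1 = 1, D is non-special.
l(D) = 7 - 1 + 1 = 7

7


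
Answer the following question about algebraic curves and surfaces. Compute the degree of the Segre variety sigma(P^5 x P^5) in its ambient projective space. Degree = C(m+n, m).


The degree of the Segre variety P^5 x P^5 is C(m+n, m).
= C(10, 5)
= 252

252


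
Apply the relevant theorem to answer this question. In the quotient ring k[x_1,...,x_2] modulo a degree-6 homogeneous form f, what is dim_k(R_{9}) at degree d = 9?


For R = k[x_1,...,x_n]/(f) with f homogeneous of degree e:
The Hilbert series is (1 - t^e)/(1 - t)^n.
So h(d) = C(d+n-1, n-1) - C(d-e+n-1, n-1) for d >= e.
With n=2, e=6, d=9:
C(9+2-1, 2-1) = C(10, 1) = 10
C(9-6+2-1, 2-1) = C(4, 1) = 4
h(9) = 10 - 4 = 6

6


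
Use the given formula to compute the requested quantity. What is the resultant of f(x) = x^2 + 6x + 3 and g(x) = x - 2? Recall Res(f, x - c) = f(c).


For Res(f, x - c), we evaluate f at x = c.
f(2) = 2^2 + 6*2 + 3
= 4 + 12 + 3
= 16 + 3 = 19
Res(f, g) = 19

19


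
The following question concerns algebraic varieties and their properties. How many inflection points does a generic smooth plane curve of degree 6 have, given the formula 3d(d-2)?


For a general smooth plane curve C of degree d, the inflection points are
the intersection of C with its Hessian curve, which has degree 3(d-2).
By Bezout, the total intersection number is d * 3(d-2) = 6 * 12 = 72.
For a general curve every flex is ordinary, so each contributes
multiplicity 1 to C·Hess(C), and the number of distinct inflection
points is 3d(d-2).
Inflection points = 3*6*(6-2) = 3*6*4 = 72

72


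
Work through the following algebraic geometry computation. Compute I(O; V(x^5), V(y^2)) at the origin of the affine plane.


The intersection multiplicity of V(x^a) and V(y^b) at the origin is:
I(O; V(x^5), V(y^2)) = dim_k(k[x,y]/(x^5, y^2))
A basis for k[x,y]/(x^5, y^2) is the set of monomials x^i * y^j
where 0 <= i < 5 and 0 <= j < 2.
The number of such monomials is 5 * 2 = 10

10


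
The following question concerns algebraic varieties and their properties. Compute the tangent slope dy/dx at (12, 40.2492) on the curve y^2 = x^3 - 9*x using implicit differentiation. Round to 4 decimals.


Using implicit differentiation of y^2 = x^3 - 9*x:
2y * dy/dx = 3x^2 - 9
dy/dx = (3x^2 - 9)/(2y)
Numerator: 3*12^2 - 9 = 423
Denominator: 2*40.2492 = 80.4984
dy/dx = 423/80.4984 = 5.2548

5.2548
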